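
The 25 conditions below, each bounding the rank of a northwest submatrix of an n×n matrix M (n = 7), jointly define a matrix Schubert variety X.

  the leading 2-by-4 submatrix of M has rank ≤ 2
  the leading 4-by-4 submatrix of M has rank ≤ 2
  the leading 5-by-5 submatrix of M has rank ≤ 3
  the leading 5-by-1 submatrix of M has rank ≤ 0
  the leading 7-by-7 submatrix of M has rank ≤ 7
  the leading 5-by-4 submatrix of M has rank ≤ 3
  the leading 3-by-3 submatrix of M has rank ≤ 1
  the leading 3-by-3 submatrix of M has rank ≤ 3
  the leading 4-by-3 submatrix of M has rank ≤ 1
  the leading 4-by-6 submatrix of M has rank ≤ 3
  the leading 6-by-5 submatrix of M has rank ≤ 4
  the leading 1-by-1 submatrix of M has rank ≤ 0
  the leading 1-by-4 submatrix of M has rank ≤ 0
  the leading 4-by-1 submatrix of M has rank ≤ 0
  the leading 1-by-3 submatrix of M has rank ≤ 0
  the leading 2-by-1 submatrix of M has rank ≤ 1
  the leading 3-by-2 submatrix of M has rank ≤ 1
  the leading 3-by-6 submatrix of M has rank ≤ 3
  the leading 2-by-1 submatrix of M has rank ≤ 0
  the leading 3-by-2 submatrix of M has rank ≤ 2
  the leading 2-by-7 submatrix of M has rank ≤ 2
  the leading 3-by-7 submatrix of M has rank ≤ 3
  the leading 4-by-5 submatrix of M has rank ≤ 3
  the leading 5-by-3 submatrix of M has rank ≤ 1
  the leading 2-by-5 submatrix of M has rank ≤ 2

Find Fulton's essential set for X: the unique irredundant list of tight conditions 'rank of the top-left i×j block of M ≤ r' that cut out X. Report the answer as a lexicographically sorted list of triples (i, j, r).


Propagating the 25 rank bounds to every northwest block:

  i=1: 0 | 0 | 0 | 0 | 1 | 1 | 1
  i=2: 0 | 1 | 1 | 1 | 2 | 2 | 2
  i=3: 0 | 1 | 1 | 2 | 3 | 3 | 3
  i=4: 0 | 1 | 1 | 2 | 3 | 3 | 4
  i=5: 0 | 1 | 1 | 2 | 3 | 4 | 5
  i=6: 1 | 2 | 2 | 3 | 4 | 5 | 6
  i=7: 1 | 2 | 3 | 4 | 5 | 6 | 7

the unique w with this rank table is (5, 2, 4, 7, 6, 1, 3).

|D(w)|=12, |Ess(w)|=4:

[(1, 4, 0), (4, 6, 3), (5, 1, 0), (5, 3, 1)]


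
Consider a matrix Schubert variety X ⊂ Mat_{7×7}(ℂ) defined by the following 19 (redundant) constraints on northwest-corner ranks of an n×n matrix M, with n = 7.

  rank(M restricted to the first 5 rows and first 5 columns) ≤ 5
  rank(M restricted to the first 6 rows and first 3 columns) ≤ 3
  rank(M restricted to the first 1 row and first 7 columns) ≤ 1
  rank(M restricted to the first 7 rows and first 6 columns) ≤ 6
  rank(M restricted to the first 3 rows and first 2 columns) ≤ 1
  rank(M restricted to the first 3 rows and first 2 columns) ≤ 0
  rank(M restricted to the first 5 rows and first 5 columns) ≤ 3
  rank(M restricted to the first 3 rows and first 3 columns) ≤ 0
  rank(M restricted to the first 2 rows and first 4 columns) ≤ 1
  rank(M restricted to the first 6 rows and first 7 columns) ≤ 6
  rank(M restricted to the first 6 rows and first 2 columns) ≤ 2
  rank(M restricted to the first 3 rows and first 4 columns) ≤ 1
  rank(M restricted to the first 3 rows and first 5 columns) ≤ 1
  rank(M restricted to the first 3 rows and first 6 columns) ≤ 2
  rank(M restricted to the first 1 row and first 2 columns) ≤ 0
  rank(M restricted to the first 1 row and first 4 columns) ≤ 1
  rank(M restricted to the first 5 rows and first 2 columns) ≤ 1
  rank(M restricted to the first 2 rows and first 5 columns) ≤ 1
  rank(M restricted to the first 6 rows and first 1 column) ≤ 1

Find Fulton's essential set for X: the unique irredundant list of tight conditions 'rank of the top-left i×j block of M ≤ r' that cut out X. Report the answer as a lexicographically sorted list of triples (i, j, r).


Propagating the 19 rank bounds to every northwest block:

  i=1: 0 0 0 1 1 1 1
  i=2: 0 0 0 1 1 2 2
  i=3: 0 0 0 1 1 2 3
  i=4: 1 1 1 2 2 3 4
  i=5: 1 1 2 3 3 4 5
  i=6: 1 2 3 4 4 5 6
  i=7: 1 2 3 4 5 6 7

giving w = (4, 6, 7, 1, 3, 2, 5) via Δ²R.

ℓ(w)=12; the 3 essential cells (i,j,r):

[(3, 3, 0), (3, 5, 1), (5, 2, 1)]


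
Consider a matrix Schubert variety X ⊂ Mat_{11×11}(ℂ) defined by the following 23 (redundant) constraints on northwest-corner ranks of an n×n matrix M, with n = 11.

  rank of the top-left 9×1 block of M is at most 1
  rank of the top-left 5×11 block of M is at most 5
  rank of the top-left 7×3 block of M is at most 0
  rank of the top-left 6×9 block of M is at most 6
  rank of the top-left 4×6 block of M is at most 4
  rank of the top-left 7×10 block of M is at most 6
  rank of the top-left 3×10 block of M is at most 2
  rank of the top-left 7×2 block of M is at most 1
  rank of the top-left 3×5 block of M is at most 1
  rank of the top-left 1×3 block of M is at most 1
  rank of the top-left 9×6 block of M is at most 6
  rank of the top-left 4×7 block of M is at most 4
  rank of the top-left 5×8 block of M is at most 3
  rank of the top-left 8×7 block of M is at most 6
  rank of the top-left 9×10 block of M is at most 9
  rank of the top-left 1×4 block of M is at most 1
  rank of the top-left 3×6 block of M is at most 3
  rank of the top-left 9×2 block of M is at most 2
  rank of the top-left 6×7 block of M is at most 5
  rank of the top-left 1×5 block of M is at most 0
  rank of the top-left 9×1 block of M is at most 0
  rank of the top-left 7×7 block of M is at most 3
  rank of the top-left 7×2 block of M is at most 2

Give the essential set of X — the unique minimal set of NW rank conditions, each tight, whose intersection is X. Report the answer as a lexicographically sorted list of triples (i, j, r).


Rank table r_w(11×11) implied by the 23 constraints:

  i=1: 0 0 0 0 0 1 1 1 1 1 1
  i=2: 0 0 0 1 1 2 2 2 2 2 2
  i=3: 0 0 0 1 1 2 2 2 2 2 3
  i=4: 0 0 0 1 2 3 3 3 3 3 4
  i=5: 0 0 0 1 2 3 3 3 4 4 5
  i=6: 0 0 0 1 2 3 3 4 5 5 6
  i=7: 0 0 0 1 2 3 3 4 5 6 7
  i=8: 0 1 1 2 3 4 4 5 6 7 8
  i=9: 0 1 2 3 4 5 5 6 7 8 9
  i=10: 1 2 3 4 5 6 6 7 8 9 10
  i=11: 1 2 3 4 5 6 7 8 9 10 11

reading off 1-entries of Δ²R: w = (6, 4, 11, 5, 9, 8, 10, 2, 3, 1, 7).

7 SE-corners of the 34-cell Rothe diagram give Ess(w):

[(1, 5, 0), (3, 5, 1), (3, 10, 2), (5, 8, 3), (7, 3, 0), (7, 7, 3), (9, 1, 0)]


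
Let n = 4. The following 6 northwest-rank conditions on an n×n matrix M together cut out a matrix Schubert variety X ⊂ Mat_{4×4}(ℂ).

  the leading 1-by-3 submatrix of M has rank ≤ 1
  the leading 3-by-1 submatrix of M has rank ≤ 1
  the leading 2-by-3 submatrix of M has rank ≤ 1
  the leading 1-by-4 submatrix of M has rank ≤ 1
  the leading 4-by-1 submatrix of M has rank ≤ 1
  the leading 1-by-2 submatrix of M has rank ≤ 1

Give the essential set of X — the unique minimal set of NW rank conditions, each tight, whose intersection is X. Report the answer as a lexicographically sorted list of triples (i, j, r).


Recovering R(i,j) via the rank-extension bound from the 6 conditions:

  R[1]: 1  1  1  1
  R[2]: 1  1  1  2
  R[3]: 1  2  2  3
  R[4]: 1  2  3  4

so w = (1, 4, 2, 3).

Rothe diagram D(w) (2 cells), 1 SE-corner (essential condition):

[(2, 3, 1)]


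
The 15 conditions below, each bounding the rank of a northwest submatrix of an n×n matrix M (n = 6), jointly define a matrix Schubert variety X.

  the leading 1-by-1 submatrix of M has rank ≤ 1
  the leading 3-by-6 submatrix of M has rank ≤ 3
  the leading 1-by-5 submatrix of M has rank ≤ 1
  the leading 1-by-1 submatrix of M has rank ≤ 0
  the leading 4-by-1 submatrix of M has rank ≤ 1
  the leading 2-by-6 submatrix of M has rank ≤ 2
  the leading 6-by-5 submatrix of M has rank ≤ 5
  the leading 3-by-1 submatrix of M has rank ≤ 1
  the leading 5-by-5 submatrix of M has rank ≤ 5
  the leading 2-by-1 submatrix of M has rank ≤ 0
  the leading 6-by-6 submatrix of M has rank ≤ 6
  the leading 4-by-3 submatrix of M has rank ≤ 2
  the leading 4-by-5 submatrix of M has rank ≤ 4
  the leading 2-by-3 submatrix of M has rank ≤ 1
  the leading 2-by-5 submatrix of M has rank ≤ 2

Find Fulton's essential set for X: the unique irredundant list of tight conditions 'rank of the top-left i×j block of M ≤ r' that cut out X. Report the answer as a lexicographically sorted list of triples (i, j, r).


The tightest implied rank at each (i,j), from the 15 conditions:

  row 1: 0 1 1 1 1 1
  row 2: 0 1 1 2 2 2
  row 3: 1 2 2 3 3 3
  row 4: 1 2 2 3 4 4
  row 5: 1 2 3 4 5 5
  row 6: 1 2 3 4 5 6

second differences of R give the permutation w = (2, 4, 1, 5, 3, 6).

D(w) has 4 cells with 3 SE-corners; essential set:

[(2, 1, 0), (2, 3, 1), (4, 3, 2)]


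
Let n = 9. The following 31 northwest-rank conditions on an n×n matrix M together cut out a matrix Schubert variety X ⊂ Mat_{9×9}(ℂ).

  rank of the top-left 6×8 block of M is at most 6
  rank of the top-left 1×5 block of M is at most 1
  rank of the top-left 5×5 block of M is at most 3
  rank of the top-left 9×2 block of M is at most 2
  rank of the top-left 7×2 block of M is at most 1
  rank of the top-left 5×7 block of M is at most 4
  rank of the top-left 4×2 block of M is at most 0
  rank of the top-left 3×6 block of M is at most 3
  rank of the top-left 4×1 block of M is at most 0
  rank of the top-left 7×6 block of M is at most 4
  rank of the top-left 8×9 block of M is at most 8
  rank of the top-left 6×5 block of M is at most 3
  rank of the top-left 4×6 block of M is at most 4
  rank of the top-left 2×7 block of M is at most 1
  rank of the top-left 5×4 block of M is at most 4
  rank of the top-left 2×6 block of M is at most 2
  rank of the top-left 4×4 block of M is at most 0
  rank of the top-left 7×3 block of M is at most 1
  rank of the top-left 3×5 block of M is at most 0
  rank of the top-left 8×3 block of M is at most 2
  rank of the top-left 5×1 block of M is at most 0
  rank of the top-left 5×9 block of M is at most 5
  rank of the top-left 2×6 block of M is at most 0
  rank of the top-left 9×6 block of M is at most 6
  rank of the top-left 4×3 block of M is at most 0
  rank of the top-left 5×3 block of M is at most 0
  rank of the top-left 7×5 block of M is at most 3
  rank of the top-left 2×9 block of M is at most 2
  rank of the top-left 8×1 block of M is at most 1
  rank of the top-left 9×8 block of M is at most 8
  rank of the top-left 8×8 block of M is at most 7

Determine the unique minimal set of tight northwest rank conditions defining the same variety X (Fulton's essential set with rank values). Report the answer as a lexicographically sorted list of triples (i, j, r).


The tightest implied rank at each (i,j), from the 31 conditions:

  i=1: 0 | 0 | 0 | 0 | 0 | 0 | 1 | 1 | 1
  i=2: 0 | 0 | 0 | 0 | 0 | 0 | 1 | 2 | 2
  i=3: 0 | 0 | 0 | 0 | 0 | 1 | 2 | 3 | 3
  i=4: 0 | 0 | 0 | 0 | 1 | 2 | 3 | 4 | 4
  i=5: 0 | 0 | 0 | 1 | 2 | 3 | 4 | 5 | 5
  i=6: 1 | 1 | 1 | 2 | 3 | 4 | 5 | 6 | 6
  i=7: 1 | 1 | 1 | 2 | 3 | 4 | 5 | 6 | 7
  i=8: 1 | 2 | 2 | 3 | 4 | 5 | 6 | 7 | 8
  i=9: 1 | 2 | 3 | 4 | 5 | 6 | 7 | 8 | 9

reading off 1-entries of Δ²R: w = (7, 8, 6, 5, 4, 1, 9, 2, 3).

Rothe diagram D(w) (26 cells), 5 SE-corners (essential conditions):

[(2, 6, 0), (3, 5, 0), (4, 4, 0), (5, 3, 0), (7, 3, 1)]


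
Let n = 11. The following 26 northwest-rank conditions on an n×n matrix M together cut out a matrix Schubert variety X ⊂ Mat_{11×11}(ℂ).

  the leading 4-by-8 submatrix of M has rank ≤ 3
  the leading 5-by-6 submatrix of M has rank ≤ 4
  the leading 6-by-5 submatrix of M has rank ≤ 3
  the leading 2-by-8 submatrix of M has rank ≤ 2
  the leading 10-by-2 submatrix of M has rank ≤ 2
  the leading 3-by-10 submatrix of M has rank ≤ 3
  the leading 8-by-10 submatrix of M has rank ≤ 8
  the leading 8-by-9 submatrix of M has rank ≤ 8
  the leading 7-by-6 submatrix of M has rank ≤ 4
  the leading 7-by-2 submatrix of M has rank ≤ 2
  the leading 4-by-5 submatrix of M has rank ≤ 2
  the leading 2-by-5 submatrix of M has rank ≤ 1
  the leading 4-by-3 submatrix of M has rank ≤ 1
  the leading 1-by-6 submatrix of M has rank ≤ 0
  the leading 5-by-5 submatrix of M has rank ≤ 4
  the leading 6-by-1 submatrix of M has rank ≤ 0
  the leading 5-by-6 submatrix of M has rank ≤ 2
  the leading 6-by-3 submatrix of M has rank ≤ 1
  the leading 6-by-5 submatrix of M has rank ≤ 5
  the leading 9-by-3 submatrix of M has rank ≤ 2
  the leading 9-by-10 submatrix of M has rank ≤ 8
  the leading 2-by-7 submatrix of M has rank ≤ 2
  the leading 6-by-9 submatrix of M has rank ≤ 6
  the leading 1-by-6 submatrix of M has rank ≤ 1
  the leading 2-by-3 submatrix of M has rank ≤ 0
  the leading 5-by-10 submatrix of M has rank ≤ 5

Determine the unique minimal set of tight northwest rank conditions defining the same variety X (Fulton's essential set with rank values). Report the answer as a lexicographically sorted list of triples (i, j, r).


Computing R[i][j] = min implied NW-rank bound (n=11, 26 conditions):

  0, 0, 0, 0, 0, 0, 1, 1, 1, 1, 1
  0, 0, 0, 1, 1, 1, 2, 2, 2, 2, 2
  0, 1, 1, 2, 2, 2, 3, 3, 3, 3, 3
  0, 1, 1, 2, 2, 2, 3, 3, 4, 4, 4
  0, 1, 1, 2, 2, 2, 3, 4, 5, 5, 5
  0, 1, 1, 2, 3, 3, 4, 5, 6, 6, 6
  1, 2, 2, 3, 4, 4, 5, 6, 7, 7, 7
  1, 2, 2, 3, 4, 5, 6, 7, 8, 8, 8
  1, 2, 2, 3, 4, 5, 6, 7, 8, 8, 9
  1, 2, 3, 4, 5, 6, 7, 8, 9, 9, 10
  1, 2, 3, 4, 5, 6, 7, 8, 9, 10, 11

hence w(1..11) = (7, 4, 2, 9, 8, 5, 1, 6, 11, 3, 10).

Rothe diagram D(w) (24 cells), 8 SE-corners (essential conditions):

[(1, 6, 0), (2, 3, 0), (4, 8, 3), (5, 6, 2), (6, 1, 0), (6, 3, 1), (9, 3, 2), (9, 10, 8)]


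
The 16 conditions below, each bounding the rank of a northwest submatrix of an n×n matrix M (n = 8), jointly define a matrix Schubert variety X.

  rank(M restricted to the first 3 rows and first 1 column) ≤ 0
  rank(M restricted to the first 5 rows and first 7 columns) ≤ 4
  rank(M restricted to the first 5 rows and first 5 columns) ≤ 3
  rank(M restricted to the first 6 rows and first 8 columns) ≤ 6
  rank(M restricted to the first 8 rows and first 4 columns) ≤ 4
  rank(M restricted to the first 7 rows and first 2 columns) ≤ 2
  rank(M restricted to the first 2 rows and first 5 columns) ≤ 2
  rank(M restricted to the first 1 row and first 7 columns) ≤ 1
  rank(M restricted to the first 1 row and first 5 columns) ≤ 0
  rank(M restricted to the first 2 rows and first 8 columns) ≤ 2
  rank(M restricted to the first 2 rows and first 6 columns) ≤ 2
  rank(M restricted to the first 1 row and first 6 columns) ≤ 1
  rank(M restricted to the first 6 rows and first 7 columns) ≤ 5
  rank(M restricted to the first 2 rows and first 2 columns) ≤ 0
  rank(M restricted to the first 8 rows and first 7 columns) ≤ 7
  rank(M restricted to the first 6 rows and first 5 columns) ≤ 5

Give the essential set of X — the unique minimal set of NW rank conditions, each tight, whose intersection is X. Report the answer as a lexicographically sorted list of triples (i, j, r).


Computing R[i][j] = min implied NW-rank bound (n=8, 16 conditions):

  R[1]: 0 0 0 0 0 1 1 1
  R[2]: 0 0 1 1 1 2 2 2
  R[3]: 0 1 2 2 2 3 3 3
  R[4]: 1 2 3 3 3 4 4 4
  R[5]: 1 2 3 3 3 4 4 5
  R[6]: 1 2 3 4 4 5 5 6
  R[7]: 1 2 3 4 5 6 6 7
  R[8]: 1 2 3 4 5 6 7 8

second differences of R give the permutation w = (6, 3, 2, 1, 8, 4, 5, 7).

5 SE-corners of the 11-cell Rothe diagram give Ess(w):

[(1, 5, 0), (2, 2, 0), (3, 1, 0), (5, 5, 3), (5, 7, 4)]


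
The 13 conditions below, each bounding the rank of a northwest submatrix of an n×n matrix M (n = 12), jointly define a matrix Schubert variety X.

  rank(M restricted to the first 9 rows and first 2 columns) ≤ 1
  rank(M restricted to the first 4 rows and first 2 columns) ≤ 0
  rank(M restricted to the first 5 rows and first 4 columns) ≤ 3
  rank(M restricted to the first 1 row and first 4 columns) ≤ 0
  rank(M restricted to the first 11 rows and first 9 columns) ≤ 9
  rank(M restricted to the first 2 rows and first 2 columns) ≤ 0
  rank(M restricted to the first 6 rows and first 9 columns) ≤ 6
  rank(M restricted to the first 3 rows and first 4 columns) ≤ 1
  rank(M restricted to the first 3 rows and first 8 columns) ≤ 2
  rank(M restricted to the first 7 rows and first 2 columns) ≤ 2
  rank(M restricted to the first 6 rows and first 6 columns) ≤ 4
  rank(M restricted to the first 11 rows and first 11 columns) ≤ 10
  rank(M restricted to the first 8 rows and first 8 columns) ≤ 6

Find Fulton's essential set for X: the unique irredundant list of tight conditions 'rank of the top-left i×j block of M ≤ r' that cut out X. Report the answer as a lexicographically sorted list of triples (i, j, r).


Propagating the 13 rank bounds to every northwest block:

  0, 0, 0, 0, 1, 1, 1, 1, 1, 1, 1, 1
  0, 0, 1, 1, 2, 2, 2, 2, 2, 2, 2, 2
  0, 0, 1, 1, 2, 2, 2, 2, 3, 3, 3, 3
  0, 0, 1, 2, 3, 3, 3, 3, 4, 4, 4, 4
  1, 1, 2, 3, 4, 4, 4, 4, 5, 5, 5, 5
  1, 1, 2, 3, 4, 4, 5, 5, 6, 6, 6, 6
  1, 1, 2, 3, 4, 5, 6, 6, 7, 7, 7, 7
  1, 1, 2, 3, 4, 5, 6, 6, 7, 8, 8, 8
  1, 1, 2, 3, 4, 5, 6, 7, 8, 9, 9, 9
  1, 2, 3, 4, 5, 6, 7, 8, 9, 10, 10, 10
  1, 2, 3, 4, 5, 6, 7, 8, 9, 10, 10, 11
  1, 2, 3, 4, 5, 6, 7, 8, 9, 10, 11, 12

the unique w with this rank table is (5, 3, 9, 4, 1, 7, 6, 10, 8, 2, 12, 11).

8 SE-corners of the 21-cell Rothe diagram give Ess(w):

[(1, 4, 0), (3, 4, 1), (3, 8, 2), (4, 2, 0), (6, 6, 4), (8, 8, 6), (9, 2, 1), (11, 11, 10)]


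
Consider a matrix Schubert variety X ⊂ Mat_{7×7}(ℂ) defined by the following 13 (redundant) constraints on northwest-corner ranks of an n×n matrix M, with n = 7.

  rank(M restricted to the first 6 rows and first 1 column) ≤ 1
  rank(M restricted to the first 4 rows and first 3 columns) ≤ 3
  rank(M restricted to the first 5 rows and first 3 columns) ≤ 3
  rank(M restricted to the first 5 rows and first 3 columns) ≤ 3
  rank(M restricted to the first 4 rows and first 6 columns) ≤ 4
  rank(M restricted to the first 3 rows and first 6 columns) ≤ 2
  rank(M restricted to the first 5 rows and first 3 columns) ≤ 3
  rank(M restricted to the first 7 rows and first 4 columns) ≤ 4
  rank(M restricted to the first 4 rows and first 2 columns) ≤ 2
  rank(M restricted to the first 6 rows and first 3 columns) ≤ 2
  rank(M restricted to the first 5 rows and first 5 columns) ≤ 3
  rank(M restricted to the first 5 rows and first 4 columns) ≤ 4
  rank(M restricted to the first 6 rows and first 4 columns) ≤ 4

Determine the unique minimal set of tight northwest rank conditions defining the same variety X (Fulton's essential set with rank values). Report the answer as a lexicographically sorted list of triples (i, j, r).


Recovering R(i,j) via the rank-extension bound from the 13 conditions:

  i=1: 1, 1, 1, 1, 1, 1, 1
  i=2: 1, 2, 2, 2, 2, 2, 2
  i=3: 1, 2, 2, 2, 2, 2, 3
  i=4: 1, 2, 2, 3, 3, 3, 4
  i=5: 1, 2, 2, 3, 3, 4, 5
  i=6: 1, 2, 2, 3, 4, 5, 6
  i=7: 1, 2, 3, 4, 5, 6, 7

giving w = (1, 2, 7, 4, 6, 5, 3) via Δ²R.

Fulton essential set (3 of the 8 Rothe cells):

[(3, 6, 2), (5, 5, 3), (6, 3, 2)]


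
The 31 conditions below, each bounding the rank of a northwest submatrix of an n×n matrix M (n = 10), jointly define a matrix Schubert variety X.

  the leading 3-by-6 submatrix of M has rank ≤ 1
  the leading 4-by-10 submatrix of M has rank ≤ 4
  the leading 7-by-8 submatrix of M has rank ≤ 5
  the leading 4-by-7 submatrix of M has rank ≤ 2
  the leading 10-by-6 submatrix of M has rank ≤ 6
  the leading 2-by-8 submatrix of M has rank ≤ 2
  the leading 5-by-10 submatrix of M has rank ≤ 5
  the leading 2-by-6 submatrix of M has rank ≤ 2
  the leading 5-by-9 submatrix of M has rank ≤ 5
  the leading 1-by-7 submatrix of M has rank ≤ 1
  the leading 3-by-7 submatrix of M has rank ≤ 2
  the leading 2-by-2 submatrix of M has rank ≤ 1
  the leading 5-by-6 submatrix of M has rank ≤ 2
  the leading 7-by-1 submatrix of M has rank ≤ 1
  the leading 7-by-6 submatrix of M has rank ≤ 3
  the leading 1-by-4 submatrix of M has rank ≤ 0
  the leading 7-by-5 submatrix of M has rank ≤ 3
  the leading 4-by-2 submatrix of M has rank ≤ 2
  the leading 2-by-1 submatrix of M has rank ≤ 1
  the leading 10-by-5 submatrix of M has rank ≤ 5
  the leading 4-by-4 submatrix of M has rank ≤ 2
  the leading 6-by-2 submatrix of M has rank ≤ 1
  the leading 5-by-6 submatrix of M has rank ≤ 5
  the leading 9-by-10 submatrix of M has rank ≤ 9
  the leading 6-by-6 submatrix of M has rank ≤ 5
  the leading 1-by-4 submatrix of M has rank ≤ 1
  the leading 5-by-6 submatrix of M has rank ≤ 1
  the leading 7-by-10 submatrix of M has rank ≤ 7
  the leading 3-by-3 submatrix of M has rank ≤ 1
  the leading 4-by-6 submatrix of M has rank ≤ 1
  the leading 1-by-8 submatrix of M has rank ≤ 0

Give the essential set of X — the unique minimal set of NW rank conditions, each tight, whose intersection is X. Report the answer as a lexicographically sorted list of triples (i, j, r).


Rank table r_w(10×10) implied by the 31 constraints:

  R[1]: 0 0 0 0 0 0 0 0 1 1
  R[2]: 1 1 1 1 1 1 1 1 2 2
  R[3]: 1 1 1 1 1 1 2 2 3 3
  R[4]: 1 1 1 1 1 1 2 3 4 4
  R[5]: 1 1 1 1 1 1 2 3 4 5
  R[6]: 1 1 2 2 2 2 3 4 5 6
  R[7]: 1 2 3 3 3 3 4 5 6 7
  R[8]: 1 2 3 4 4 4 5 6 7 8
  R[9]: 1 2 3 4 5 5 6 7 8 9
  R[10]: 1 2 3 4 5 6 7 8 9 10

second differences of R give the permutation w = (9, 1, 7, 8, 10, 3, 2, 4, 5, 6).

D(w) has 24 cells with 3 SE-corners; essential set:

[(1, 8, 0), (5, 6, 1), (6, 2, 1)]


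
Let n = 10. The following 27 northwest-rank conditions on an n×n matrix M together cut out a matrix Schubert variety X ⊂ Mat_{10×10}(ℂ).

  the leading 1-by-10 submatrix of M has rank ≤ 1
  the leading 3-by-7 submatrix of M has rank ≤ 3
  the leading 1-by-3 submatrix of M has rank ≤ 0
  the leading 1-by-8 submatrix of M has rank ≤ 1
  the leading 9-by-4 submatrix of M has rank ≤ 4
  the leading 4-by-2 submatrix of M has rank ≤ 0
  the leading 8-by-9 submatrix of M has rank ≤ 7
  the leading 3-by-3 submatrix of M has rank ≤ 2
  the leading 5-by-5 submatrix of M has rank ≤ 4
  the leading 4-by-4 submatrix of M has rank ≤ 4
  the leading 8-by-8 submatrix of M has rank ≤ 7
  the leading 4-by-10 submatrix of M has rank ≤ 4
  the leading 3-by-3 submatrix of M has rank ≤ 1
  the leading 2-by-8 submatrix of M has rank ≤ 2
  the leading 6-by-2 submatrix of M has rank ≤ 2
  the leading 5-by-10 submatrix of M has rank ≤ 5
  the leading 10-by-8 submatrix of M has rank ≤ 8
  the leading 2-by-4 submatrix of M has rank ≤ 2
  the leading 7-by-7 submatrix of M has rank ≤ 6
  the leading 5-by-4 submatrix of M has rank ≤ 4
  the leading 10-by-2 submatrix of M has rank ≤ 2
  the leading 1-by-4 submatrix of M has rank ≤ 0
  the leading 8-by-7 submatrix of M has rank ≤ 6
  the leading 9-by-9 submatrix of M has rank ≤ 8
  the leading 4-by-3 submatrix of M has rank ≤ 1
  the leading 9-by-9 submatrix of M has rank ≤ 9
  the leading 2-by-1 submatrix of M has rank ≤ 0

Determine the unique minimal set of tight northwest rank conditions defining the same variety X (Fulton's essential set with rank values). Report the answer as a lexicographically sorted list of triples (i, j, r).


The tightest implied rank at each (i,j), from the 27 conditions:

  i=1: 0 | 0 | 0 | 0 | 1 | 1 | 1 | 1 | 1 | 1
  i=2: 0 | 0 | 1 | 1 | 2 | 2 | 2 | 2 | 2 | 2
  i=3: 0 | 0 | 1 | 2 | 3 | 3 | 3 | 3 | 3 | 3
  i=4: 0 | 0 | 1 | 2 | 3 | 4 | 4 | 4 | 4 | 4
  i=5: 1 | 1 | 2 | 3 | 4 | 5 | 5 | 5 | 5 | 5
  i=6: 1 | 2 | 3 | 4 | 5 | 6 | 6 | 6 | 6 | 6
  i=7: 1 | 2 | 3 | 4 | 5 | 6 | 6 | 7 | 7 | 7
  i=8: 1 | 2 | 3 | 4 | 5 | 6 | 6 | 7 | 7 | 8
  i=9: 1 | 2 | 3 | 4 | 5 | 6 | 7 | 8 | 8 | 9
  i=10: 1 | 2 | 3 | 4 | 5 | 6 | 7 | 8 | 9 | 10

the unique w with this rank table is (5, 3, 4, 6, 1, 2, 8, 10, 7, 9).

4 SE-corners of the 13-cell Rothe diagram give Ess(w):

[(1, 4, 0), (4, 2, 0), (8, 7, 6), (8, 9, 7)]


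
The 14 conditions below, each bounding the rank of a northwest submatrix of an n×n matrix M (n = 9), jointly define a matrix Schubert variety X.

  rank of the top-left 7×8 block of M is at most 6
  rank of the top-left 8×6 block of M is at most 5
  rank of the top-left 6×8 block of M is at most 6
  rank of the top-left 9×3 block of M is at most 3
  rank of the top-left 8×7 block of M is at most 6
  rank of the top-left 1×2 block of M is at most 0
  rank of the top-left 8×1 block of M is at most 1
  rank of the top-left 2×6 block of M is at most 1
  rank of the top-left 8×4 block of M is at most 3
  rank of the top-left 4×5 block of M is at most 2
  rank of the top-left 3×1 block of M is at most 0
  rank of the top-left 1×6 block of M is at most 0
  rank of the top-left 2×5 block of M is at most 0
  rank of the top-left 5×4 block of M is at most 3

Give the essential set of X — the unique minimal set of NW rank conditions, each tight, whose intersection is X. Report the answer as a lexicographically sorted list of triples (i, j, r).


Recovering R(i,j) via the rank-extension bound from the 14 conditions:

  i=1: 0 0 0 0 0 0 1 1 1
  i=2: 0 0 0 0 0 1 2 2 2
  i=3: 0 1 1 1 1 2 3 3 3
  i=4: 1 2 2 2 2 3 4 4 4
  i=5: 1 2 3 3 3 4 5 5 5
  i=6: 1 2 3 3 4 5 6 6 6
  i=7: 1 2 3 3 4 5 6 6 7
  i=8: 1 2 3 3 4 5 6 7 8
  i=9: 1 2 3 4 5 6 7 8 9

reading off 1-entries of Δ²R: w = (7, 6, 2, 1, 3, 5, 9, 8, 4).

Fulton essential set (5 of the 16 Rothe cells):

[(1, 6, 0), (2, 5, 0), (3, 1, 0), (7, 8, 6), (8, 4, 3)]


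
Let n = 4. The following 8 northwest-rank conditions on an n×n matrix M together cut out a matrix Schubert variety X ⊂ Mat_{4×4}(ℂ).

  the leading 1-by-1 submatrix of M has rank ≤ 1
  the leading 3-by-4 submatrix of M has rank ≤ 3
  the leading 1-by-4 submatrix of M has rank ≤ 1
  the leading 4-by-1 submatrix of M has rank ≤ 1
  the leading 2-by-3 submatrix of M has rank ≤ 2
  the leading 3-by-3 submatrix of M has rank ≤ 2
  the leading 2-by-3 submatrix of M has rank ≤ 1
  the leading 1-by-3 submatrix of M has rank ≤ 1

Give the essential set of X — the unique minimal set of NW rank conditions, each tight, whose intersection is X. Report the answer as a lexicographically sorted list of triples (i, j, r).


Recovering R(i,j) via the rank-extension bound from the 8 conditions:

  R[1]: 1  1  1  1
  R[2]: 1  1  1  2
  R[3]: 1  2  2  3
  R[4]: 1  2  3  4

so w = (1, 4, 2, 3).

|D(w)|=2, |Ess(w)|=1:

[(2, 3, 1)]


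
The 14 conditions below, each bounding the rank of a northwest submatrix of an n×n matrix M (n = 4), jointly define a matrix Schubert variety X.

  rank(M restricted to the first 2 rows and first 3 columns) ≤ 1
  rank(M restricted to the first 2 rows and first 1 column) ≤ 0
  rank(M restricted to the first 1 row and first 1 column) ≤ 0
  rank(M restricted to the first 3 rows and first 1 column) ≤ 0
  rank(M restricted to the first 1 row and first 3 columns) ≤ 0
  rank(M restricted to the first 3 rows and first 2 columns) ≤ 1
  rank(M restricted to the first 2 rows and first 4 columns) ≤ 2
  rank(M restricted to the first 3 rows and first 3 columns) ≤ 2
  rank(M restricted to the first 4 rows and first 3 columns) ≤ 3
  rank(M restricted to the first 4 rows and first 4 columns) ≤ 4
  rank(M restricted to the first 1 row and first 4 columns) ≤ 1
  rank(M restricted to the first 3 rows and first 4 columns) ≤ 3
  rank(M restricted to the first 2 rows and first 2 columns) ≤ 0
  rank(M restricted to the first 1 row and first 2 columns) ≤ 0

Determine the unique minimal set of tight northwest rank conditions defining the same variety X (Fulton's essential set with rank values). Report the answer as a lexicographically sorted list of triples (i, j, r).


Rank table r_w(4×4) implied by the 14 constraints:

  R[1]: 0  0  0  1
  R[2]: 0  0  1  2
  R[3]: 0  1  2  3
  R[4]: 1  2  3  4

the unique w with this rank table is (4, 3, 2, 1).

|D(w)|=6, |Ess(w)|=3:

[(1, 3, 0), (2, 2, 0), (3, 1, 0)]


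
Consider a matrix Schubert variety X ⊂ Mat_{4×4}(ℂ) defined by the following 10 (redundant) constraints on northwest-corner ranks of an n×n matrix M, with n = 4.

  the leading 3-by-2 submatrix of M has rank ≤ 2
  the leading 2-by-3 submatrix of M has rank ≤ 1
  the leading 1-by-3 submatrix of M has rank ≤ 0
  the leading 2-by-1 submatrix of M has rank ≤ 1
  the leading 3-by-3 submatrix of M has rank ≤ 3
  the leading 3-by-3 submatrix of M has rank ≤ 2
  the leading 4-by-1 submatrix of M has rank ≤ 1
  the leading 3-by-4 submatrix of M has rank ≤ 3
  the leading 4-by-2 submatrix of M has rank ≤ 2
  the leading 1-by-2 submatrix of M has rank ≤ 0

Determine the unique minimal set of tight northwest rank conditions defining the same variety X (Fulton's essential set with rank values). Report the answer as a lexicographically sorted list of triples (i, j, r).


Reconstructing r_w from the 10 given conditions:

  R[1]: 0  0  0  1
  R[2]: 1  1  1  2
  R[3]: 1  2  2  3
  R[4]: 1  2  3  4

hence w(1..4) = (4, 1, 2, 3).

D(w) has 3 cells with 1 SE-corner; essential set:

[(1, 3, 0)]


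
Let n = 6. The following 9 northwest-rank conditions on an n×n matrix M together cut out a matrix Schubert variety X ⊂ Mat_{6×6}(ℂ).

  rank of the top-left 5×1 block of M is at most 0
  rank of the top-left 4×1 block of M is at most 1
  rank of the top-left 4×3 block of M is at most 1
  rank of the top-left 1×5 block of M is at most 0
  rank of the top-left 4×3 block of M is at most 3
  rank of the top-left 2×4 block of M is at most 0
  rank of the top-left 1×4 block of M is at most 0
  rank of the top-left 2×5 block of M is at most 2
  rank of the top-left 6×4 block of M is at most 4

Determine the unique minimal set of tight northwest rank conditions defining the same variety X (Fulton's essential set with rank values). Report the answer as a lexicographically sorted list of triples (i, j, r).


Recovering R(i,j) via the rank-extension bound from the 9 conditions:

  i=1: 0 | 0 | 0 | 0 | 0 | 1
  i=2: 0 | 0 | 0 | 0 | 1 | 2
  i=3: 0 | 1 | 1 | 1 | 2 | 3
  i=4: 0 | 1 | 1 | 2 | 3 | 4
  i=5: 0 | 1 | 2 | 3 | 4 | 5
  i=6: 1 | 2 | 3 | 4 | 5 | 6

the unique w with this rank table is (6, 5, 2, 4, 3, 1).

ℓ(w)=13; the 4 essential cells (i,j,r):

[(1, 5, 0), (2, 4, 0), (4, 3, 1), (5, 1, 0)]


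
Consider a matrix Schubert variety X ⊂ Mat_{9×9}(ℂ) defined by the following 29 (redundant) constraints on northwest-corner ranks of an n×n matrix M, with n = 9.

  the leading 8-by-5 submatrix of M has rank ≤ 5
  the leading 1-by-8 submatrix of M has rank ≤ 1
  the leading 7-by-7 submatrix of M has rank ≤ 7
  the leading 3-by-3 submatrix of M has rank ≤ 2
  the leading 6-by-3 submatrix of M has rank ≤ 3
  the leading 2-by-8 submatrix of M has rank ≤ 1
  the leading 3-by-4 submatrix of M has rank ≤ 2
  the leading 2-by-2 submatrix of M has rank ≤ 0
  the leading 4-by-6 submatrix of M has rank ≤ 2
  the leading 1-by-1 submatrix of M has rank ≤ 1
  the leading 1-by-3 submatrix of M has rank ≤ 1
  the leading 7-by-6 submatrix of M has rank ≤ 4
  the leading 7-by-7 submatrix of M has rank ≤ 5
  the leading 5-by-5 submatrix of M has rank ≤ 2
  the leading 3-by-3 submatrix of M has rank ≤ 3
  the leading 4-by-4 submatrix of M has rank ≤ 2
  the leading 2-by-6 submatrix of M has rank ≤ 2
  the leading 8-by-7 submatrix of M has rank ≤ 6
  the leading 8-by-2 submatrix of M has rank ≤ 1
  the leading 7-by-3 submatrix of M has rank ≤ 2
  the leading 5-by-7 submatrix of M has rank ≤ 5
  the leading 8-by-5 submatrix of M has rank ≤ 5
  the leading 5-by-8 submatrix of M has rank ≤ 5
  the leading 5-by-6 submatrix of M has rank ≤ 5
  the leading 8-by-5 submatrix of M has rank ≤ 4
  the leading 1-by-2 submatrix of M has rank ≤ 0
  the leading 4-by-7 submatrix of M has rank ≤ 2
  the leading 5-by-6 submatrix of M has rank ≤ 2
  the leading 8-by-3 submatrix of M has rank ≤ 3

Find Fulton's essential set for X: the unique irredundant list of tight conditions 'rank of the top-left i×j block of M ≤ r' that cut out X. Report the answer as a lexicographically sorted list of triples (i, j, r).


Recovering R(i,j) via the rank-extension bound from the 29 conditions:

  row 1: 0, 0, 1, 1, 1, 1, 1, 1, 1
  row 2: 0, 0, 1, 1, 1, 1, 1, 1, 2
  row 3: 1, 1, 2, 2, 2, 2, 2, 2, 3
  row 4: 1, 1, 2, 2, 2, 2, 2, 3, 4
  row 5: 1, 1, 2, 2, 2, 2, 3, 4, 5
  row 6: 1, 1, 2, 3, 3, 3, 4, 5, 6
  row 7: 1, 1, 2, 3, 4, 4, 5, 6, 7
  row 8: 1, 1, 2, 3, 4, 5, 6, 7, 8
  row 9: 1, 2, 3, 4, 5, 6, 7, 8, 9

giving w = (3, 9, 1, 8, 7, 4, 5, 6, 2) via Δ²R.

Rothe diagram D(w) (21 cells), 5 SE-corners (essential conditions):

[(2, 2, 0), (2, 8, 1), (4, 7, 2), (5, 6, 2), (8, 2, 1)]


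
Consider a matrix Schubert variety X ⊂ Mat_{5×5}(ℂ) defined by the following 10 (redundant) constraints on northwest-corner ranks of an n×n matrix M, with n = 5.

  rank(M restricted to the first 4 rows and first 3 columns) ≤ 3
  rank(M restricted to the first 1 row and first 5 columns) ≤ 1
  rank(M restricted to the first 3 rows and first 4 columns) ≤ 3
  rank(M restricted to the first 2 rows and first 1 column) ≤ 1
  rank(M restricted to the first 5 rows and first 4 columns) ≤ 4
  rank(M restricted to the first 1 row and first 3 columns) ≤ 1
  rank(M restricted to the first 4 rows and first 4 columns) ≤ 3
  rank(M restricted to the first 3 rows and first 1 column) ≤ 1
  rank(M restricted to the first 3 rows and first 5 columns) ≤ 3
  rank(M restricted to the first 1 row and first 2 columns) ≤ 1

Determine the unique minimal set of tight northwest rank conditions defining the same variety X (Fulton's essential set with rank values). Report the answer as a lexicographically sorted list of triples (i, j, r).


Propagating the 10 rank bounds to every northwest block:

  row 1: 1 1 1 1 1
  row 2: 1 2 2 2 2
  row 3: 1 2 3 3 3
  row 4: 1 2 3 3 4
  row 5: 1 2 3 4 5

reading off 1-entries of Δ²R: w = (1, 2, 3, 5, 4).

|D(w)|=1, |Ess(w)|=1:

[(4, 4, 3)]


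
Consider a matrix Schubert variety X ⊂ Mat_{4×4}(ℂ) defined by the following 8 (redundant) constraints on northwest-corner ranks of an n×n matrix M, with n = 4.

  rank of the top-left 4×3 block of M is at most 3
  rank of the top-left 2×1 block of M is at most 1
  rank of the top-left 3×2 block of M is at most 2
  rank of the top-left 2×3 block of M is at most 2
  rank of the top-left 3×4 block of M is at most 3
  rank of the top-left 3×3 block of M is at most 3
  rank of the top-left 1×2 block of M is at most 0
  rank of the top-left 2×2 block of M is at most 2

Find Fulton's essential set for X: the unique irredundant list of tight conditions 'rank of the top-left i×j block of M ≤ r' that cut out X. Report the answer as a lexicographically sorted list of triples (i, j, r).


The tightest implied rank at each (i,j), from the 8 conditions:

  R[1]: 0 0 1 1
  R[2]: 1 1 2 2
  R[3]: 1 2 3 3
  R[4]: 1 2 3 4

reading off 1-entries of Δ²R: w = (3, 1, 2, 4).

Fulton essential set (1 of the 2 Rothe cells):

[(1, 2, 0)]


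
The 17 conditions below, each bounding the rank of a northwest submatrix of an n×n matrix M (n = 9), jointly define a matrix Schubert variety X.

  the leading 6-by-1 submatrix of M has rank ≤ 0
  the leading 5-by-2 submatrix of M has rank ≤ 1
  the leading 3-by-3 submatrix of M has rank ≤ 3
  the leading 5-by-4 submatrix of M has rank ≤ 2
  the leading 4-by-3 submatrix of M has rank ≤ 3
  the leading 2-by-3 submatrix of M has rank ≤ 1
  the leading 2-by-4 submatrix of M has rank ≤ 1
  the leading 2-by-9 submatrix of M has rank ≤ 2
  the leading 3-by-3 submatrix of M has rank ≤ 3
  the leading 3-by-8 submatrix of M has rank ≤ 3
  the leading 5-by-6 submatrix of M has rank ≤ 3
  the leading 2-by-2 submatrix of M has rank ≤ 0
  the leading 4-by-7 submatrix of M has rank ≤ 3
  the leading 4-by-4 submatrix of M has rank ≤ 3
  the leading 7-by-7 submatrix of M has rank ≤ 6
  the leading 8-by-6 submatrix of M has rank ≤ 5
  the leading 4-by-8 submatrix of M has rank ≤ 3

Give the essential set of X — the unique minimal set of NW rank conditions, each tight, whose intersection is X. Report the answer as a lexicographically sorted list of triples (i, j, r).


Recovering R(i,j) via the rank-extension bound from the 17 conditions:

  0  0  1  1  1  1  1  1  1
  0  0  1  1  2  2  2  2  2
  0  1  2  2  3  3  3  3  3
  0  1  2  2  3  3  3  3  4
  0  1  2  2  3  3  4  4  5
  0  1  2  3  4  4  5  5  6
  1  2  3  4  5  5  6  6  7
  1  2  3  4  5  5  6  7  8
  1  2  3  4  5  6  7  8  9

hence w(1..9) = (3, 5, 2, 9, 7, 4, 1, 8, 6).

D(w) has 16 cells with 7 SE-corners; essential set:

[(2, 2, 0), (2, 4, 1), (4, 8, 3), (5, 4, 2), (5, 6, 3), (6, 1, 0), (8, 6, 5)]


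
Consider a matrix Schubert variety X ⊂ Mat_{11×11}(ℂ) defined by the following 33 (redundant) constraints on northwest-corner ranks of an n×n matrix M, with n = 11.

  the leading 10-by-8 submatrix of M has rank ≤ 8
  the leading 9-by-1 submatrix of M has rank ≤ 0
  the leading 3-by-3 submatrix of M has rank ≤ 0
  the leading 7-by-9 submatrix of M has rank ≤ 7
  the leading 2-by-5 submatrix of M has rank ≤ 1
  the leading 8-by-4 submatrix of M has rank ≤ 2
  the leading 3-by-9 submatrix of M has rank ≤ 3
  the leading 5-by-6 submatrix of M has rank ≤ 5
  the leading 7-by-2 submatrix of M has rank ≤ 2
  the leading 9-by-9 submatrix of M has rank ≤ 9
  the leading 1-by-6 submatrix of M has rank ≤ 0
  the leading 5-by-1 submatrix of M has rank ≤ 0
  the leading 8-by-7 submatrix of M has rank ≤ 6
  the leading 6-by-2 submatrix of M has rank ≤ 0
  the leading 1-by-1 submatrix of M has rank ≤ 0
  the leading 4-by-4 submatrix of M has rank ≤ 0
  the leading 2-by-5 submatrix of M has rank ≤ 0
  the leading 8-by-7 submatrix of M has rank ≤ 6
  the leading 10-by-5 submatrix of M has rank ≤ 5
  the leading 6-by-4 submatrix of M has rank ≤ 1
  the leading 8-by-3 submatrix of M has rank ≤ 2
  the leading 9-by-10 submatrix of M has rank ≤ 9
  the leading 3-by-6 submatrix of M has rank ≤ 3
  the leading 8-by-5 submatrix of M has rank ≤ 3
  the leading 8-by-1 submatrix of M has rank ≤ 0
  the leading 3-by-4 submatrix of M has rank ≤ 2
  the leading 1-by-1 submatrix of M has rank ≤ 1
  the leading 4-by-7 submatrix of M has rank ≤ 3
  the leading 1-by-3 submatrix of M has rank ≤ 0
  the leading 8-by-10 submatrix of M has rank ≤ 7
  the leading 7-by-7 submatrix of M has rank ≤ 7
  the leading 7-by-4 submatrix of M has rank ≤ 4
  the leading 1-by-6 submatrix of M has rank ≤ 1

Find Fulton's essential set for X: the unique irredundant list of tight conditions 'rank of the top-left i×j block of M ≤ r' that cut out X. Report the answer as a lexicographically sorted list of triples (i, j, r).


Propagating the 33 rank bounds to every northwest block:

  row 1: 0  0  0  0  0  0  1  1  1  1  1
  row 2: 0  0  0  0  0  1  2  2  2  2  2
  row 3: 0  0  0  0  1  2  3  3  3  3  3
  row 4: 0  0  0  0  1  2  3  4  4  4  4
  row 5: 0  0  1  1  2  3  4  5  5  5  5
  row 6: 0  0  1  1  2  3  4  5  6  6  6
  row 7: 0  1  2  2  3  4  5  6  7  7  7
  row 8: 0  1  2  2  3  4  5  6  7  7  8
  row 9: 0  1  2  3  4  5  6  7  8  8  9
  row 10: 1  2  3  4  5  6  7  8  9  9  10
  row 11: 1  2  3  4  5  6  7  8  9  10  11

hence w(1..11) = (7, 6, 5, 8, 3, 9, 2, 11, 4, 1, 10).

8 SE-corners of the 29-cell Rothe diagram give Ess(w):

[(1, 6, 0), (2, 5, 0), (4, 4, 0), (6, 2, 0), (6, 4, 1), (8, 4, 2), (8, 10, 7), (9, 1, 0)]


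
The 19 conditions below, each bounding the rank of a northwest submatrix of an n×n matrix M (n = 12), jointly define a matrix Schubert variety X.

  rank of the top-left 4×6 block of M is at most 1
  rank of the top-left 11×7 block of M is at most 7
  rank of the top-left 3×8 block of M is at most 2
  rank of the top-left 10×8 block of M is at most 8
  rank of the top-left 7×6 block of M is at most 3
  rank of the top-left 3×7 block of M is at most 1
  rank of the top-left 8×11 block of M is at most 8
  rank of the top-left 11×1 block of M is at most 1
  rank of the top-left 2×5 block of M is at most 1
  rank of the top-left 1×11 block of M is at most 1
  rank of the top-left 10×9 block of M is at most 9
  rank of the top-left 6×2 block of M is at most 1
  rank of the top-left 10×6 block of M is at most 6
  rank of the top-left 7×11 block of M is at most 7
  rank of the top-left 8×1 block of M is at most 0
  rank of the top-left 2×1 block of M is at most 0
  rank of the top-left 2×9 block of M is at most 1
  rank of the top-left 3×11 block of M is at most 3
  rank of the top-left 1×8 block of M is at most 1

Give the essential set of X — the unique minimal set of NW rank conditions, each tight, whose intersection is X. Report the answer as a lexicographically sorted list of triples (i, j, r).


Rank table r_w(12×12) implied by the 19 constraints:

  R[1]: 0 | 1 | 1 | 1 | 1 | 1 | 1 | 1 | 1 | 1 | 1 | 1
  R[2]: 0 | 1 | 1 | 1 | 1 | 1 | 1 | 1 | 1 | 2 | 2 | 2
  R[3]: 0 | 1 | 1 | 1 | 1 | 1 | 1 | 2 | 2 | 3 | 3 | 3
  R[4]: 0 | 1 | 1 | 1 | 1 | 1 | 2 | 3 | 3 | 4 | 4 | 4
  R[5]: 0 | 1 | 2 | 2 | 2 | 2 | 3 | 4 | 4 | 5 | 5 | 5
  R[6]: 0 | 1 | 2 | 3 | 3 | 3 | 4 | 5 | 5 | 6 | 6 | 6
  R[7]: 0 | 1 | 2 | 3 | 3 | 3 | 4 | 5 | 6 | 7 | 7 | 7
  R[8]: 0 | 1 | 2 | 3 | 4 | 4 | 5 | 6 | 7 | 8 | 8 | 8
  R[9]: 1 | 2 | 3 | 4 | 5 | 5 | 6 | 7 | 8 | 9 | 9 | 9
  R[10]: 1 | 2 | 3 | 4 | 5 | 6 | 7 | 8 | 9 | 10 | 10 | 10
  R[11]: 1 | 2 | 3 | 4 | 5 | 6 | 7 | 8 | 9 | 10 | 11 | 11
  R[12]: 1 | 2 | 3 | 4 | 5 | 6 | 7 | 8 | 9 | 10 | 11 | 12

giving w = (2, 10, 8, 7, 3, 4, 9, 5, 1, 6, 11, 12) via Δ²R.

Fulton essential set (5 of the 26 Rothe cells):

[(2, 9, 1), (3, 7, 1), (4, 6, 1), (7, 6, 3), (8, 1, 0)]
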